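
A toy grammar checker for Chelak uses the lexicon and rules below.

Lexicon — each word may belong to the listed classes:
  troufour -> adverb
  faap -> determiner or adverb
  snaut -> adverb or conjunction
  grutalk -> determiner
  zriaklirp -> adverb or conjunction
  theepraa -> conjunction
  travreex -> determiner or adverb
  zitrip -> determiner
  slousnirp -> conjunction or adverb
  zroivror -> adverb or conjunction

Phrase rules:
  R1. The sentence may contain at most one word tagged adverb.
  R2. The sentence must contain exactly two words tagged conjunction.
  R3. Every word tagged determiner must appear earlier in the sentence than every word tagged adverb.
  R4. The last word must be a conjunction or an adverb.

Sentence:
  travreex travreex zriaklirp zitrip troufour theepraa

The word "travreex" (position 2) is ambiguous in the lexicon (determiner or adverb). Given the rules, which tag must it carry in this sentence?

determiner

Candidates per position — 1:travreex {determiner,adverb}; 2:travreex {determiner,adverb}; 3:zriaklirp {adverb,conjunction}; 4:zitrip {determiner}; 5:troufour {adverb}; 6:theepraa {conjunction}.
Position 1: tagging it adverb would leave rule 1 unsatisfiable, so it must be determiner.
Position 2: tagging it adverb would leave rule 1 unsatisfiable, so it must be determiner.
Position 3: tagging it adverb would leave rule 1 unsatisfiable, so it must be conjunction.
That leaves exactly one tagging: determiner determiner conjunction determiner adverb conjunction.
Check: rule 1 ✓; rule 2 ✓; rule 3 ✓; rule 4 ✓.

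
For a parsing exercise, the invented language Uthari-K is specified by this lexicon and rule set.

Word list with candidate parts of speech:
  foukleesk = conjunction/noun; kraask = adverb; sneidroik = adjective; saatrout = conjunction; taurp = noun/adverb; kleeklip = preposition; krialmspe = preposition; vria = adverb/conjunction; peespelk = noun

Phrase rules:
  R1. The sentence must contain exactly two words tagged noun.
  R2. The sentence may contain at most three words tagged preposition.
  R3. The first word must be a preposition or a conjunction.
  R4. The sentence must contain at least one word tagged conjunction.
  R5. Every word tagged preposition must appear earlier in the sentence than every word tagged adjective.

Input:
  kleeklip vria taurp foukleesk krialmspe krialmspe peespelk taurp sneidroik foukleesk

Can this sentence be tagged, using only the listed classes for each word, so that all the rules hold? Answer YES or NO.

YES

Candidates per position — 1:kleeklip {preposition}; 2:vria {adverb,conjunction}; 3:taurp {noun,adverb}; 4:foukleesk {conjunction,noun}; 5:krialmspe {preposition}; 6:krialmspe {preposition}; 7:peespelk {noun}; 8:taurp {noun,adverb}; 9:sneidroik {adjective}; 10:foukleesk {conjunction,noun}.
One satisfying assignment: preposition adverb adverb conjunction preposition preposition noun noun adjective conjunction.
Checking: rule 1 satisfied; rule 2 satisfied; rule 3 satisfied; rule 4 satisfied; rule 5 satisfied.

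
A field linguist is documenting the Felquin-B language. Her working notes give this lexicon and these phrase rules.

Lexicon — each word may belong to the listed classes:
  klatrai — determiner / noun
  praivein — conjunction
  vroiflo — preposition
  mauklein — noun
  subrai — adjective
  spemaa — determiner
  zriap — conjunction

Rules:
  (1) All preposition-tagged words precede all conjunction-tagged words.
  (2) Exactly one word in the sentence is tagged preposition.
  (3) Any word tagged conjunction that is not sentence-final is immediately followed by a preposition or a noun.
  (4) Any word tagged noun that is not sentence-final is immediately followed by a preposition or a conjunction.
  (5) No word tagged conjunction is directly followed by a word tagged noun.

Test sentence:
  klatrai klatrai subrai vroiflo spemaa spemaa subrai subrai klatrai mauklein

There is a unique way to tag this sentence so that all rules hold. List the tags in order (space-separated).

determiner determiner adjective preposition determiner determiner adjective adjective determiner noun

Candidates per position — 1:klatrai {determiner,noun}; 2:klatrai {determiner,noun}; 3:subrai {adjective}; 4:vroiflo {preposition}; 5:spemaa {determiner}; 6:spemaa {determiner}; 7:subrai {adjective}; 8:subrai {adjective}; 9:klatrai {determiner,noun}; 10:mauklein {noun}.
At position 1, choosing noun makes rule 4 impossible to satisfy; hence determiner.
At position 2, choosing noun makes rule 4 impossible to satisfy; hence determiner.
At position 9, choosing noun makes rule 4 impossible to satisfy; hence determiner.
The unique satisfying tagging is: determiner determiner adjective preposition determiner determiner adjective adjective determiner noun.
Check: rule 1 ✓; rule 2 ✓; rule 3 ✓; rule 4 ✓; rule 5 ✓.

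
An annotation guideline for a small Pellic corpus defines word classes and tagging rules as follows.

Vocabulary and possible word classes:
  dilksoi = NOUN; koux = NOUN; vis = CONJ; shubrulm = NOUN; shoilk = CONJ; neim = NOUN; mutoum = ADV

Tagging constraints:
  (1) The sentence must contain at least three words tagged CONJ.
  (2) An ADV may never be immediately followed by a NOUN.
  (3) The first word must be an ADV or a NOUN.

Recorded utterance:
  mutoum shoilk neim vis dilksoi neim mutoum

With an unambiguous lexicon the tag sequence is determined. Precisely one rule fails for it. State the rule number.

Fixed tagging: ADV CONJ NOUN CONJ NOUN NOUN ADV.
Rule check: R1 fail, R2 pass, R3 pass.
Only rule 1 fails.

1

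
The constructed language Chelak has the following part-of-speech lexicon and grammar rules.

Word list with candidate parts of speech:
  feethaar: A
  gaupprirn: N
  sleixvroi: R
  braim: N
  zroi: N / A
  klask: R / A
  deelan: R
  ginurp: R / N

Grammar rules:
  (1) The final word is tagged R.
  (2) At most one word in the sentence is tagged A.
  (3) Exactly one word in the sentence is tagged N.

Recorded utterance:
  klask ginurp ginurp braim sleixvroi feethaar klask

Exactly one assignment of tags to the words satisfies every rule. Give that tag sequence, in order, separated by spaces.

Candidates per position — 1:klask {R,A}; 2:ginurp {R,N}; 3:ginurp {R,N}; 4:braim {N}; 5:sleixvroi {R}; 6:feethaar {A}; 7:klask {R,A}.
At position 1, choosing A makes rule 2 impossible to satisfy; hence R.
At position 2, choosing N makes rule 3 impossible to satisfy; hence R.
At position 3, choosing N makes rule 3 impossible to satisfy; hence R.
At position 7, choosing A makes rule 1 impossible to satisfy; hence R.
The only consistent sequence is: R R R N R A R.
Check: rule 1 satisfied; rule 2 satisfied; rule 3 satisfied.

R R R N R A R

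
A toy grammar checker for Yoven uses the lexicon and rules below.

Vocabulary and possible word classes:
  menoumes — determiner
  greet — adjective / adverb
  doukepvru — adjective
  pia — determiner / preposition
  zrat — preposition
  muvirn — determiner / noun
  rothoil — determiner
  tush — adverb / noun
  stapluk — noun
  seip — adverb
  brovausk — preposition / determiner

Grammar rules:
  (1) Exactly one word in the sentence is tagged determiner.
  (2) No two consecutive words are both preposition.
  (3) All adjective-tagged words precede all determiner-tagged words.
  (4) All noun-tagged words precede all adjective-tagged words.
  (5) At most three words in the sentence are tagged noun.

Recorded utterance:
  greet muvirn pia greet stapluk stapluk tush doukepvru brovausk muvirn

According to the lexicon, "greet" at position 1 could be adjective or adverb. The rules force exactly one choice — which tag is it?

adverb

Candidates per position — 1:greet {adjective,adverb}; 2:muvirn {determiner,noun}; 3:pia {determiner,preposition}; 4:greet {adjective,adverb}; 5:stapluk {noun}; 6:stapluk {noun}; 7:tush {adverb,noun}; 8:doukepvru {adjective}; 9:brovausk {preposition,determiner}; 10:muvirn {determiner,noun}.
Word 1 cannot be adjective — rule 4 would then fail for every completion. It is adverb.
Word 2 cannot be determiner — rule 3 would then fail for every completion. It is noun.
Word 3 cannot be determiner — rule 3 would then fail for every completion. It is preposition.
Word 4 cannot be adjective — rule 4 would then fail for every completion. It is adverb.
Word 7 cannot be noun — rule 5 would then fail for every completion. It is adverb.
Word 10 cannot be noun — rule 4 would then fail for every completion. It is determiner.
Word 9 cannot be determiner — rule 1 would then fail for every completion. It is preposition.
So the tagging must be: adverb noun preposition adverb noun noun adverb adjective preposition determiner.
Verifying each rule — rule 1 holds; rule 2 holds; rule 3 holds; rule 4 holds; rule 5 holds.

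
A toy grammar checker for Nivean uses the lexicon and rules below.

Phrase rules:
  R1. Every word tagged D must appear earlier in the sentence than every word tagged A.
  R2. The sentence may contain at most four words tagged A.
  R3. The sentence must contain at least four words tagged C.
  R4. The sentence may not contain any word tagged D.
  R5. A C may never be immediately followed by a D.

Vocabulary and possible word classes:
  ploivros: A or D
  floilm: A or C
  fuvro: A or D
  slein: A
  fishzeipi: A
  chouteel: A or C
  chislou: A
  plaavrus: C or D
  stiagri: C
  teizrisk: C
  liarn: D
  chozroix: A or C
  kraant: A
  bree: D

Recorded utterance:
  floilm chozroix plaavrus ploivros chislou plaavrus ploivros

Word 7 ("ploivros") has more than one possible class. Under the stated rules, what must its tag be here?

Candidates per position — 1:floilm {A,C}; 2:chozroix {A,C}; 3:plaavrus {C,D}; 4:ploivros {A,D}; 5:chislou {A}; 6:plaavrus {C,D}; 7:ploivros {A,D}.
At position 1, choosing A makes rule 3 impossible to satisfy; hence C.
At position 2, choosing A makes rule 3 impossible to satisfy; hence C.
At position 3, choosing D makes rule 3 impossible to satisfy; hence C.
At position 4, choosing D makes rule 4 impossible to satisfy; hence A.
At position 6, choosing D makes rule 1 impossible to satisfy; hence C.
At position 7, choosing D makes rule 1 impossible to satisfy; hence A.
So the tagging must be: C C C A A C A.
Check: rule 1 satisfied; rule 2 satisfied; rule 3 satisfied; rule 4 satisfied; rule 5 satisfied.

A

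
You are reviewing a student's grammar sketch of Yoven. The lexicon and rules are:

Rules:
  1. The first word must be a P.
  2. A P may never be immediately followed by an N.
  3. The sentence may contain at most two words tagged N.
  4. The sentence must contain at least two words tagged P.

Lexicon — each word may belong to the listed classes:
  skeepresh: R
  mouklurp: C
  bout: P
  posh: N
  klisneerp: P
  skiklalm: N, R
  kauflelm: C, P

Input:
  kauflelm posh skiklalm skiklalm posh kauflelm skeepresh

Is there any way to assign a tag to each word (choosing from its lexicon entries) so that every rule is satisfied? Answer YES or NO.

NO

Candidates per position — 1:kauflelm {C,P}; 2:posh {N}; 3:skiklalm {N,R}; 4:skiklalm {N,R}; 5:posh {N}; 6:kauflelm {C,P}; 7:skeepresh {R}.
Every candidate sequence violates at least one rule; no consistent tagging exists.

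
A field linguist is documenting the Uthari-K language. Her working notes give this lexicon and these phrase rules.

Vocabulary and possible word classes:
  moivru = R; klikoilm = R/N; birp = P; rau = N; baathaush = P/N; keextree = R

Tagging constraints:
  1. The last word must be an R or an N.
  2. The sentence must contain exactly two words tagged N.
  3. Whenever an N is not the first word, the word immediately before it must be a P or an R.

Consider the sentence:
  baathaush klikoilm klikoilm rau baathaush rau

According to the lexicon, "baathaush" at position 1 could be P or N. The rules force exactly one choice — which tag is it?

Candidates per position — 1:baathaush {P,N}; 2:klikoilm {R,N}; 3:klikoilm {R,N}; 4:rau {N}; 5:baathaush {P,N}; 6:rau {N}.
At position 1, choosing N makes rule 2 impossible to satisfy; hence P.
At position 2, choosing N makes rule 2 impossible to satisfy; hence R.
At position 3, choosing N makes rule 2 impossible to satisfy; hence R.
At position 5, choosing N makes rule 2 impossible to satisfy; hence P.
That leaves exactly one tagging: P R R N P N.
Verifying each rule — rule 1 ✓; rule 2 ✓; rule 3 ✓.

P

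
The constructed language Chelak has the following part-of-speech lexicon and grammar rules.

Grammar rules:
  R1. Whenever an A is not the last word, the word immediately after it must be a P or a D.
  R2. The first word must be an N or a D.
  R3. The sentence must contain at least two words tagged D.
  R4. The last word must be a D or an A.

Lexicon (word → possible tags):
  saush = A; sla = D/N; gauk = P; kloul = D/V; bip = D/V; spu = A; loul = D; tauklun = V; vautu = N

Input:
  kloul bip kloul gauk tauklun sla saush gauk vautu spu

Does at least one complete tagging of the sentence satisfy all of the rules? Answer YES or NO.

Candidates per position — 1:kloul {D,V}; 2:bip {D,V}; 3:kloul {D,V}; 4:gauk {P}; 5:tauklun {V}; 6:sla {D,N}; 7:saush {A}; 8:gauk {P}; 9:vautu {N}; 10:spu {A}.
One satisfying assignment: D D D P V D A P N A.
Verifying each rule — rule 1 satisfied; rule 2 satisfied; rule 3 satisfied; rule 4 satisfied.

YES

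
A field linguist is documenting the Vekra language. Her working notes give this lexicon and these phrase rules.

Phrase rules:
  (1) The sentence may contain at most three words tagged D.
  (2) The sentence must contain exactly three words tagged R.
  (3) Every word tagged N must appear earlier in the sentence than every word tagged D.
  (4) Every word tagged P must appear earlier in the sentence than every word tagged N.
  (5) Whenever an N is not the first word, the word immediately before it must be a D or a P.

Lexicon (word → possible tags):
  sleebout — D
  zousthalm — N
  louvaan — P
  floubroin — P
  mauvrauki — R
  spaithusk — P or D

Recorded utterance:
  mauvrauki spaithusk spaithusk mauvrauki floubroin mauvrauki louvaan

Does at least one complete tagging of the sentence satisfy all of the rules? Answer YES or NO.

YES

Candidates per position — 1:mauvrauki {R}; 2:spaithusk {P,D}; 3:spaithusk {P,D}; 4:mauvrauki {R}; 5:floubroin {P}; 6:mauvrauki {R}; 7:louvaan {P}.
One satisfying assignment: R D P R P R P.
Rule-by-rule: rule 1 ✓; rule 2 ✓; rule 3 ✓; rule 4 ✓; rule 5 ✓.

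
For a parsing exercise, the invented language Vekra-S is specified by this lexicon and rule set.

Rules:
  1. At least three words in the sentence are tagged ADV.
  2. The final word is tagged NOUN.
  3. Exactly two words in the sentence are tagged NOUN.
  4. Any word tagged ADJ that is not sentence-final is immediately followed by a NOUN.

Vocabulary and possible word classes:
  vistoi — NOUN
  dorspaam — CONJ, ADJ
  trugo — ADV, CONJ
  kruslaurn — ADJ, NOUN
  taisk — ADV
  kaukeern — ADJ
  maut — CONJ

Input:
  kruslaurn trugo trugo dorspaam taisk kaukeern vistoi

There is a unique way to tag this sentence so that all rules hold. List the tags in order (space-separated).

NOUN ADV ADV CONJ ADV ADJ NOUN

Candidates per position — 1:kruslaurn {ADJ,NOUN}; 2:trugo {ADV,CONJ}; 3:trugo {ADV,CONJ}; 4:dorspaam {CONJ,ADJ}; 5:taisk {ADV}; 6:kaukeern {ADJ}; 7:vistoi {NOUN}.
Position 1: ADJ is ruled out by rule 3; that leaves NOUN.
Position 2: CONJ is ruled out by rule 1; that leaves ADV.
Position 3: CONJ is ruled out by rule 1; that leaves ADV.
Position 4: ADJ is ruled out by rule 4; that leaves CONJ.
The unique satisfying tagging is: NOUN ADV ADV CONJ ADV ADJ NOUN.
Rule-by-rule: rule 1 holds; rule 2 holds; rule 3 holds; rule 4 holds.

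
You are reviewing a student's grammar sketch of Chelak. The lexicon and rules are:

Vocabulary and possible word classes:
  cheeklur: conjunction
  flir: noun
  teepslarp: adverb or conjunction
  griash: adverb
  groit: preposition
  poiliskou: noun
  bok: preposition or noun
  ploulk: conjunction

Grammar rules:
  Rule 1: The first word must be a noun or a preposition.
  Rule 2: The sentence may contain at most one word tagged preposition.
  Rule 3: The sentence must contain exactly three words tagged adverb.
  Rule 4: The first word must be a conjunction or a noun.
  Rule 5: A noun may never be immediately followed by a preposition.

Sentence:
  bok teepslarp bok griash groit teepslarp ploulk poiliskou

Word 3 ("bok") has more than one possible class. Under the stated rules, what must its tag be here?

Candidates per position — 1:bok {preposition,noun}; 2:teepslarp {adverb,conjunction}; 3:bok {preposition,noun}; 4:griash {adverb}; 5:groit {preposition}; 6:teepslarp {adverb,conjunction}; 7:ploulk {conjunction}; 8:poiliskou {noun}.
Word 1 cannot be preposition — rule 2 would then fail for every completion. It is noun.
Word 2 cannot be conjunction — rule 3 would then fail for every completion. It is adverb.
Word 3 cannot be preposition — rule 2 would then fail for every completion. It is noun.
Word 6 cannot be conjunction — rule 3 would then fail for every completion. It is adverb.
The only consistent sequence is: noun adverb noun adverb preposition adverb conjunction noun.
Verifying each rule — rule 1 ✓; rule 2 ✓; rule 3 ✓; rule 4 ✓; rule 5 ✓.

noun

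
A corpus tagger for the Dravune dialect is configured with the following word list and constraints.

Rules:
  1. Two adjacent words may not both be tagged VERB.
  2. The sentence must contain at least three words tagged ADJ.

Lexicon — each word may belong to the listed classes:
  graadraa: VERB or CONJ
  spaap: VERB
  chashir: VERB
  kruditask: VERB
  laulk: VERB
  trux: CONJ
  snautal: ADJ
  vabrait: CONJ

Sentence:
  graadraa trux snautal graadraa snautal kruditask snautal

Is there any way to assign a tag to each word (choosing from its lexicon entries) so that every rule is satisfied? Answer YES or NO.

Candidates per position — 1:graadraa {VERB,CONJ}; 2:trux {CONJ}; 3:snautal {ADJ}; 4:graadraa {VERB,CONJ}; 5:snautal {ADJ}; 6:kruditask {VERB}; 7:snautal {ADJ}.
One satisfying assignment: CONJ CONJ ADJ CONJ ADJ VERB ADJ.
Check: rule 1 ok; rule 2 ok.

YES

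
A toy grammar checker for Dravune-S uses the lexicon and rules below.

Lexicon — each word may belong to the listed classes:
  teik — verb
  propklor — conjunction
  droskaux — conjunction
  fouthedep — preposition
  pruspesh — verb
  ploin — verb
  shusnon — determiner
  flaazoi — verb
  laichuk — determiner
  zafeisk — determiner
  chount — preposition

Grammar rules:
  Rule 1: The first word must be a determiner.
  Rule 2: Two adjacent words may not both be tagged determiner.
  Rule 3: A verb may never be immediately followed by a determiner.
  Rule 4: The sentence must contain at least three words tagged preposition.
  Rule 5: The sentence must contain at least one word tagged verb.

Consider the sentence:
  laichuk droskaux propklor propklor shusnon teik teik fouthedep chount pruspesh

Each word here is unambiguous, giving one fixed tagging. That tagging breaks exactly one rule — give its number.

4

Fixed tagging: determiner conjunction conjunction conjunction determiner verb verb preposition preposition verb.
Checking each rule: R1 ✓, R2 ✓, R3 ✓, R4 ✗, R5 ✓.
Only rule 4 fails.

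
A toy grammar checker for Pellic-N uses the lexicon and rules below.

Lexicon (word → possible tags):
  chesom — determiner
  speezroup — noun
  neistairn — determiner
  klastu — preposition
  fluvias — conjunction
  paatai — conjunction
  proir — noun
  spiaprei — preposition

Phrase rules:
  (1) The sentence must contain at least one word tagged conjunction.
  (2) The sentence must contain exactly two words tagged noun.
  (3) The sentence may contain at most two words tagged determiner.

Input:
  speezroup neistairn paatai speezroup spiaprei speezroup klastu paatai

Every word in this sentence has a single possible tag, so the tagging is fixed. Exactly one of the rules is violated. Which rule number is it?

2

Fixed tagging: noun determiner conjunction noun preposition noun preposition conjunction.
Checking each rule: R1 holds, R2 violated, R3 holds.
Only rule 2 fails.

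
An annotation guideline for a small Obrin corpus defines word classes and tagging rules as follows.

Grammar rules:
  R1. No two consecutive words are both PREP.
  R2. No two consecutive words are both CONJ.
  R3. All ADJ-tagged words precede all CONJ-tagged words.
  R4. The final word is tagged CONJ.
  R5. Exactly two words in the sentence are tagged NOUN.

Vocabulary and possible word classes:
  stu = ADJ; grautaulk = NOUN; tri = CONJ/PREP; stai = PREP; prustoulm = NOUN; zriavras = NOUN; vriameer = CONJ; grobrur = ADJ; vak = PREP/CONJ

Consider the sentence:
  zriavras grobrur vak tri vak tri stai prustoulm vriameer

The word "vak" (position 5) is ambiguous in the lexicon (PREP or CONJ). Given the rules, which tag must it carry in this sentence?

Candidates per position — 1:zriavras {NOUN}; 2:grobrur {ADJ}; 3:vak {PREP,CONJ}; 4:tri {CONJ,PREP}; 5:vak {PREP,CONJ}; 6:tri {CONJ,PREP}; 7:stai {PREP}; 8:prustoulm {NOUN}; 9:vriameer {CONJ}.
At position 6, choosing PREP makes rule 1 impossible to satisfy; hence CONJ.
At position 5, choosing CONJ makes rule 2 impossible to satisfy; hence PREP.
At position 4, choosing PREP makes rule 1 impossible to satisfy; hence CONJ.
At position 3, choosing CONJ makes rule 2 impossible to satisfy; hence PREP.
The only consistent sequence is: NOUN ADJ PREP CONJ PREP CONJ PREP NOUN CONJ.
Verifying each rule — rule 1 ✓; rule 2 ✓; rule 3 ✓; rule 4 ✓; rule 5 ✓.

PREP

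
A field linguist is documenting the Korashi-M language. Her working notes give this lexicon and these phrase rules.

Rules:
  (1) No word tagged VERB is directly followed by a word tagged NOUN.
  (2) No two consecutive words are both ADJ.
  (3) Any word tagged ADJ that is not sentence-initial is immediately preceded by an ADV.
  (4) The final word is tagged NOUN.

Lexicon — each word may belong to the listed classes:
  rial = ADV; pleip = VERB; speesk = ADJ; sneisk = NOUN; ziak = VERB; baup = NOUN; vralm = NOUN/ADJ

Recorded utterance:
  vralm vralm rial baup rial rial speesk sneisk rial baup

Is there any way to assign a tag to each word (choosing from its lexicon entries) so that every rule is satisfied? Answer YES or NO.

YES

Candidates per position — 1:vralm {NOUN,ADJ}; 2:vralm {NOUN,ADJ}; 3:rial {ADV}; 4:baup {NOUN}; 5:rial {ADV}; 6:rial {ADV}; 7:speesk {ADJ}; 8:sneisk {NOUN}; 9:rial {ADV}; 10:baup {NOUN}.
One satisfying assignment: NOUN NOUN ADV NOUN ADV ADV ADJ NOUN ADV NOUN.
Checking: rule 1 holds; rule 2 holds; rule 3 holds; rule 4 holds.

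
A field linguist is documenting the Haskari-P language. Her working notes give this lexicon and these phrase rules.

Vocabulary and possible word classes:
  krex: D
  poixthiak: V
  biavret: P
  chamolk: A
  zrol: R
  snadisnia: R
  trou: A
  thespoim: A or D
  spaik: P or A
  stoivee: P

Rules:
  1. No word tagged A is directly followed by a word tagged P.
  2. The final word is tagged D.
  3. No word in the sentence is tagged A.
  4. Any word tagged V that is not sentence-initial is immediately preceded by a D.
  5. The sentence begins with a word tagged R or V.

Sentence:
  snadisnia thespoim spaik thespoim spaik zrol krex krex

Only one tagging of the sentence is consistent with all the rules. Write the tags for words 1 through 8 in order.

Candidates per position — 1:snadisnia {R}; 2:thespoim {A,D}; 3:spaik {P,A}; 4:thespoim {A,D}; 5:spaik {P,A}; 6:zrol {R}; 7:krex {D}; 8:krex {D}.
Position 2: A is ruled out by rule 3; that leaves D.
Position 3: A is ruled out by rule 3; that leaves P.
Position 4: A is ruled out by rule 3; that leaves D.
Position 5: A is ruled out by rule 3; that leaves P.
So the tagging must be: R D P D P R D D.
Rule-by-rule: rule 1 ✓; rule 2 ✓; rule 3 ✓; rule 4 ✓; rule 5 ✓.

R D P D P R D D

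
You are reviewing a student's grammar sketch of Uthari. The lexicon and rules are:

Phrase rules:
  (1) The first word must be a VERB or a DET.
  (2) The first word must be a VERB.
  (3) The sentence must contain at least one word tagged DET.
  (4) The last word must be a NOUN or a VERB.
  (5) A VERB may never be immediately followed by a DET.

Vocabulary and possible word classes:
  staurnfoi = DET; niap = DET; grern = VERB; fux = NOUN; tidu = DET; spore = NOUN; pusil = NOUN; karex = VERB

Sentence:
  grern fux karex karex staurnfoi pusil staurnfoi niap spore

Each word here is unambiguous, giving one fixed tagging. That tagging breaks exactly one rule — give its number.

5

Fixed tagging: VERB NOUN VERB VERB DET NOUN DET DET NOUN.
Rule check: R1 holds, R2 holds, R3 holds, R4 holds, R5 violated.
Only rule 5 fails.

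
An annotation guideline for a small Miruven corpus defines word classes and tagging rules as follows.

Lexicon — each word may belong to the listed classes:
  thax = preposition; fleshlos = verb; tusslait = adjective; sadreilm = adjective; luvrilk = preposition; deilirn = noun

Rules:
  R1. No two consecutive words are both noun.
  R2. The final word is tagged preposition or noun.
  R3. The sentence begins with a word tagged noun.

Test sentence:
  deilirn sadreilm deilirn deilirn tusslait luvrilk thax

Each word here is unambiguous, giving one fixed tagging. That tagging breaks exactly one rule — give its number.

Fixed tagging: noun adjective noun noun adjective preposition preposition.
Rule check: R1 fails, R2 ok, R3 ok.
Only rule 1 fails.

1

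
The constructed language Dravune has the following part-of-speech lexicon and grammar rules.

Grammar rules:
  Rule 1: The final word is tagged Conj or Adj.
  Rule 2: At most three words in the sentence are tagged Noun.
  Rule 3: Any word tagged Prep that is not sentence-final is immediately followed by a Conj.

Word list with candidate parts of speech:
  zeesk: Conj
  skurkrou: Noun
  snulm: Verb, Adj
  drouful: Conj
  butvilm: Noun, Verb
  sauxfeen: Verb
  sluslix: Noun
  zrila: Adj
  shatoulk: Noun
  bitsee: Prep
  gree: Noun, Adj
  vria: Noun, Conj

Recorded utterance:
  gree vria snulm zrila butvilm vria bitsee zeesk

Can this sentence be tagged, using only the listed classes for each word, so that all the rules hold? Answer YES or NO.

Candidates per position — 1:gree {Noun,Adj}; 2:vria {Noun,Conj}; 3:snulm {Verb,Adj}; 4:zrila {Adj}; 5:butvilm {Noun,Verb}; 6:vria {Noun,Conj}; 7:bitsee {Prep}; 8:zeesk {Conj}.
One satisfying assignment: Adj Noun Adj Adj Verb Conj Prep Conj.
Check: rule 1 holds; rule 2 holds; rule 3 holds.

YES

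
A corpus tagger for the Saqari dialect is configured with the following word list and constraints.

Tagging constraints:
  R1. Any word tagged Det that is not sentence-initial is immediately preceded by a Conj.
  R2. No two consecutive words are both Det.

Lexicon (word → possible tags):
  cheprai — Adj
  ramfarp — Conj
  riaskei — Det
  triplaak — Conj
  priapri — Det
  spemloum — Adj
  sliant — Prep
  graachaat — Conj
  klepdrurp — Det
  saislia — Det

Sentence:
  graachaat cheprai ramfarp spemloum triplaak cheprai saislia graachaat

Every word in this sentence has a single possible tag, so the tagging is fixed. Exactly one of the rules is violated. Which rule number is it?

Fixed tagging: Conj Adj Conj Adj Conj Adj Det Conj.
Rule check: R1 fails, R2 ok.
Only rule 1 fails.

1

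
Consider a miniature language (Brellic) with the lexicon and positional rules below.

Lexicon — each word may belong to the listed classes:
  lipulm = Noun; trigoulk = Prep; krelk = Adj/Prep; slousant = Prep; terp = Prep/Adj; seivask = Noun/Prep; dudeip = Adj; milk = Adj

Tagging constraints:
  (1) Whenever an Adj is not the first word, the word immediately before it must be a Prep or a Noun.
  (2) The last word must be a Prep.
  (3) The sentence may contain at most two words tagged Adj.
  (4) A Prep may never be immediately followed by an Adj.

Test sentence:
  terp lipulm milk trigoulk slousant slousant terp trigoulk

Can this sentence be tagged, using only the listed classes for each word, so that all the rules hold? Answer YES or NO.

YES

Candidates per position — 1:terp {Prep,Adj}; 2:lipulm {Noun}; 3:milk {Adj}; 4:trigoulk {Prep}; 5:slousant {Prep}; 6:slousant {Prep}; 7:terp {Prep,Adj}; 8:trigoulk {Prep}.
One satisfying assignment: Prep Noun Adj Prep Prep Prep Prep Prep.
Check: rule 1 holds; rule 2 holds; rule 3 holds; rule 4 holds.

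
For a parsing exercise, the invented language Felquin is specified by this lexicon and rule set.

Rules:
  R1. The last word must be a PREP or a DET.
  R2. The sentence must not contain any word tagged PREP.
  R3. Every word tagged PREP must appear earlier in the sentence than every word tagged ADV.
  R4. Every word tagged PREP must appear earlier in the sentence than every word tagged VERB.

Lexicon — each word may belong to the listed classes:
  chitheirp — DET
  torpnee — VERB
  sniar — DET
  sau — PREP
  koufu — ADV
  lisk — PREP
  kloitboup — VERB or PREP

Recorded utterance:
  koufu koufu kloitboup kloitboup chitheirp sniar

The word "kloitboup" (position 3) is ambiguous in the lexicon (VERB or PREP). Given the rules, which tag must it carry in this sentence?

VERB

Candidates per position — 1:koufu {ADV}; 2:koufu {ADV}; 3:kloitboup {VERB,PREP}; 4:kloitboup {VERB,PREP}; 5:chitheirp {DET}; 6:sniar {DET}.
Position 3: tagging it PREP would leave rule 2 unsatisfiable, so it must be VERB.
Position 4: tagging it PREP would leave rule 2 unsatisfiable, so it must be VERB.
So the tagging must be: ADV ADV VERB VERB DET DET.
Checking: rule 1 ✓; rule 2 ✓; rule 3 ✓; rule 4 ✓.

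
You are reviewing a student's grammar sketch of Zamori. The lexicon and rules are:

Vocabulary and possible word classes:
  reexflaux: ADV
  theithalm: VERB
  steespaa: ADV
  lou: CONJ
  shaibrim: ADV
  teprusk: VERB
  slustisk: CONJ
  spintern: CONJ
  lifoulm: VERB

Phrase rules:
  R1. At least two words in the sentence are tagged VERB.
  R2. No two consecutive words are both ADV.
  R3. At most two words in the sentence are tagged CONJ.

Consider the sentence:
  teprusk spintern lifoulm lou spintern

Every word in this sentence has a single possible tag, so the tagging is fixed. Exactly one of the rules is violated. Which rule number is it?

3

Fixed tagging: VERB CONJ VERB CONJ CONJ.
Applying the rules: R1 ok, R2 ok, R3 fails.
Only rule 3 fails.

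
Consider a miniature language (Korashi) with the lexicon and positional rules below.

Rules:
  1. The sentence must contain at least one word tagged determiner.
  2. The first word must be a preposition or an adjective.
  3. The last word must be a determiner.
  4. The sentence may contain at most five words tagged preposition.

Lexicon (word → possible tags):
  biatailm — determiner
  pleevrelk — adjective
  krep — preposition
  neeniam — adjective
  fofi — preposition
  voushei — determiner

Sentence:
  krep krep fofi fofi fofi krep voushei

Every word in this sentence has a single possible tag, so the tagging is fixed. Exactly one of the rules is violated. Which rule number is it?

4

Fixed tagging: preposition preposition preposition preposition preposition preposition determiner.
Checking each rule: R1 holds, R2 holds, R3 holds, R4 violated.
Only rule 4 fails.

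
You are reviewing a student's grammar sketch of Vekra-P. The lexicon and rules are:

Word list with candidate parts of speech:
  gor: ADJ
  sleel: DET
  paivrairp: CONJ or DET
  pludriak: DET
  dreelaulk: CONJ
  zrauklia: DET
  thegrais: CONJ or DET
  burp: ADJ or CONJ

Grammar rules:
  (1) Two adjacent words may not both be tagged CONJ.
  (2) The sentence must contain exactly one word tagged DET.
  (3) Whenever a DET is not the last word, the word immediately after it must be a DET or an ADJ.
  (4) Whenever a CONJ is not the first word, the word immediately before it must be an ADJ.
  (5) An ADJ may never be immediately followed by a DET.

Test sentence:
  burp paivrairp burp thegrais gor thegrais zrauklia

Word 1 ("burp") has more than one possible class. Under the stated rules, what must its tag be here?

ADJ

Candidates per position — 1:burp {ADJ,CONJ}; 2:paivrairp {CONJ,DET}; 3:burp {ADJ,CONJ}; 4:thegrais {CONJ,DET}; 5:gor {ADJ}; 6:thegrais {CONJ,DET}; 7:zrauklia {DET}.
Position 2: DET is ruled out by rule 2; that leaves CONJ.
Position 3: CONJ is ruled out by rule 1; that leaves ADJ.
Position 4: DET is ruled out by rule 2; that leaves CONJ.
Position 6: DET is ruled out by rule 2; that leaves CONJ.
Position 1: CONJ is ruled out by rule 1; that leaves ADJ.
So the tagging must be: ADJ CONJ ADJ CONJ ADJ CONJ DET.
Check: rule 1 satisfied; rule 2 satisfied; rule 3 satisfied; rule 4 satisfied; rule 5 satisfied.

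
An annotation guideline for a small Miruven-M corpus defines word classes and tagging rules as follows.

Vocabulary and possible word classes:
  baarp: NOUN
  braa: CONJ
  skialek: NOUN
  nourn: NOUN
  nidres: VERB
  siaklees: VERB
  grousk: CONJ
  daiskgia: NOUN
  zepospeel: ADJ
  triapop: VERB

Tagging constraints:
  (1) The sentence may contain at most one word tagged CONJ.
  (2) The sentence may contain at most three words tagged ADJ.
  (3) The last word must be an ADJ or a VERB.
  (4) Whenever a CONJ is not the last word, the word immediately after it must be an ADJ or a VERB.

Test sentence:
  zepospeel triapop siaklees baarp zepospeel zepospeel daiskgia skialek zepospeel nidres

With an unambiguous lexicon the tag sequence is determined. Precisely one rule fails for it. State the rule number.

2

Fixed tagging: ADJ VERB VERB NOUN ADJ ADJ NOUN NOUN ADJ VERB.
Rule check: R1 holds, R2 violated, R3 holds, R4 holds.
Only rule 2 fails.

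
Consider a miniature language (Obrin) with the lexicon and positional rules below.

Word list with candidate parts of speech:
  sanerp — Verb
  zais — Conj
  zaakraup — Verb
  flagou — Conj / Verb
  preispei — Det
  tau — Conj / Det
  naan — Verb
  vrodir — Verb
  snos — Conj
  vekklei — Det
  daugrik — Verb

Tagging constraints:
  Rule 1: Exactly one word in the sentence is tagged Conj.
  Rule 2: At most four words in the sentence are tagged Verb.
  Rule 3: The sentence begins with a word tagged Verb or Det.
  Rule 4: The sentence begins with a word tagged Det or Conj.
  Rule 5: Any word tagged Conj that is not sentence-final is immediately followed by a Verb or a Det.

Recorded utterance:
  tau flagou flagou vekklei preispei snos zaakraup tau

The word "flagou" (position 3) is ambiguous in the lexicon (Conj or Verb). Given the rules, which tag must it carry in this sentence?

Candidates per position — 1:tau {Conj,Det}; 2:flagou {Conj,Verb}; 3:flagou {Conj,Verb}; 4:vekklei {Det}; 5:preispei {Det}; 6:snos {Conj}; 7:zaakraup {Verb}; 8:tau {Conj,Det}.
Position 1: Conj is ruled out by rule 1; that leaves Det.
Position 2: Conj is ruled out by rule 1; that leaves Verb.
Position 3: Conj is ruled out by rule 1; that leaves Verb.
Position 8: Conj is ruled out by rule 1; that leaves Det.
The only consistent sequence is: Det Verb Verb Det Det Conj Verb Det.
Verifying each rule — rule 1 holds; rule 2 holds; rule 3 holds; rule 4 holds; rule 5 holds.

Verb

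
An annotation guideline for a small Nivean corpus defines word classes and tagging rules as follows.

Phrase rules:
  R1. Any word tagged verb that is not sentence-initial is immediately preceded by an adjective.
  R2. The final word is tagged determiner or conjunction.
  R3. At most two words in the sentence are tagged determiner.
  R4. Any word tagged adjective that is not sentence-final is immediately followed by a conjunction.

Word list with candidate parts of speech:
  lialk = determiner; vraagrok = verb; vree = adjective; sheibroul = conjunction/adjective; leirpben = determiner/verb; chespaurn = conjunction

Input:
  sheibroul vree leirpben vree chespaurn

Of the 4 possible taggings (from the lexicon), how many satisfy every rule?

Candidates per position — 1:sheibroul {conjunction,adjective}; 2:vree {adjective}; 3:leirpben {determiner,verb}; 4:vree {adjective}; 5:chespaurn {conjunction}.
There are 4 candidate sequences in total.
Rule 4 cannot be satisfied by any choice of tags from the lexicon.
So there is no consistent tagging.
Count = 0.

0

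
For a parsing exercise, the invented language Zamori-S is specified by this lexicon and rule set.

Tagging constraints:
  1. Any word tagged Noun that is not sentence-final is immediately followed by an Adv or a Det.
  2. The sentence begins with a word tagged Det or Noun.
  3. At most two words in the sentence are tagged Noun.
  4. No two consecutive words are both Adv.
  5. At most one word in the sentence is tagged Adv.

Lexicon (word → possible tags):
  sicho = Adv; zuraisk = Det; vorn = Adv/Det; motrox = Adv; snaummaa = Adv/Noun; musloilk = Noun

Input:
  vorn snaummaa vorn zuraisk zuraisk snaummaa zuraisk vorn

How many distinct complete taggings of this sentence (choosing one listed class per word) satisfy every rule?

Candidates per position — 1:vorn {Adv,Det}; 2:snaummaa {Adv,Noun}; 3:vorn {Adv,Det}; 4:zuraisk {Det}; 5:zuraisk {Det}; 6:snaummaa {Adv,Noun}; 7:zuraisk {Det}; 8:vorn {Adv,Det}.
There are 32 candidate sequences in total.
The sequences that satisfy every rule: Det Adv Det Det Det Noun Det Det; Det Noun Adv Det Det Noun Det Det; Det Noun Det Det Det Adv Det Det; Det Noun Det Det Det Noun Det Adv; Det Noun Det Det Det Noun Det Det.
Count = 5.

5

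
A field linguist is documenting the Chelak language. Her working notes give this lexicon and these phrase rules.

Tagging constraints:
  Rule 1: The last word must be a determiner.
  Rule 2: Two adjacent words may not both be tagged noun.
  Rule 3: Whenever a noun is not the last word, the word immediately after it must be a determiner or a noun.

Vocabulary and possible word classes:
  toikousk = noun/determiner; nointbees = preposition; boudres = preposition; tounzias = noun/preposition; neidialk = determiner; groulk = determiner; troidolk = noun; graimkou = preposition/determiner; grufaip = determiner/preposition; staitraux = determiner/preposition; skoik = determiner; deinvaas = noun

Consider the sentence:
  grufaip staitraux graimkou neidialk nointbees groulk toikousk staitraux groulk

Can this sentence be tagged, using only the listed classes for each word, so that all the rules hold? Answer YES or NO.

YES

Candidates per position — 1:grufaip {determiner,preposition}; 2:staitraux {determiner,preposition}; 3:graimkou {preposition,determiner}; 4:neidialk {determiner}; 5:nointbees {preposition}; 6:groulk {determiner}; 7:toikousk {noun,determiner}; 8:staitraux {determiner,preposition}; 9:groulk {determiner}.
One satisfying assignment: determiner determiner determiner determiner preposition determiner determiner preposition determiner.
Rule-by-rule: rule 1 ok; rule 2 ok; rule 3 ok.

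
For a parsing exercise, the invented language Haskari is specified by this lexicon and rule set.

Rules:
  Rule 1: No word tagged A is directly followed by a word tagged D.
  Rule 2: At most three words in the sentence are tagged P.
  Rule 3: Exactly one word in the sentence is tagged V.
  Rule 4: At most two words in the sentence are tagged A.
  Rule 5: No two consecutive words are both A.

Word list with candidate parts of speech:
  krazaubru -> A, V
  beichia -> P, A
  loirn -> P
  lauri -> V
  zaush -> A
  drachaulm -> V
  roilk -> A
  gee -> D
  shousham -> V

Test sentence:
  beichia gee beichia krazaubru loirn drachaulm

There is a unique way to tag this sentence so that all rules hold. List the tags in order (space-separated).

Candidates per position — 1:beichia {P,A}; 2:gee {D}; 3:beichia {P,A}; 4:krazaubru {A,V}; 5:loirn {P}; 6:drachaulm {V}.
Word 1 cannot be A — rule 1 would then fail for every completion. It is P.
Word 4 cannot be V — rule 3 would then fail for every completion. It is A.
Word 3 cannot be A — rule 5 would then fail for every completion. It is P.
The only consistent sequence is: P D P A P V.
Checking: rule 1 ok; rule 2 ok; rule 3 ok; rule 4 ok; rule 5 ok.

P D P A P V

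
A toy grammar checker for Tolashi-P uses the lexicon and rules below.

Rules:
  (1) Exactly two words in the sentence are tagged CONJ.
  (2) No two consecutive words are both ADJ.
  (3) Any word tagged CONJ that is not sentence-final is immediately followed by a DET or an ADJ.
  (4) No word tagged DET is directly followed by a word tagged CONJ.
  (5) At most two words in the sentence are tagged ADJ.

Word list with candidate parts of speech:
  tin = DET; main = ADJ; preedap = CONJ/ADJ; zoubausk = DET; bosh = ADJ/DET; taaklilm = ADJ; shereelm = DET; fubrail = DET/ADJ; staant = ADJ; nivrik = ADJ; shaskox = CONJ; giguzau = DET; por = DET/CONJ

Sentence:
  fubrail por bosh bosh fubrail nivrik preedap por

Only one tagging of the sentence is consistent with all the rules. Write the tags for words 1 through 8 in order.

ADJ CONJ DET DET DET ADJ CONJ DET

Candidates per position — 1:fubrail {DET,ADJ}; 2:por {DET,CONJ}; 3:bosh {ADJ,DET}; 4:bosh {ADJ,DET}; 5:fubrail {DET,ADJ}; 6:nivrik {ADJ}; 7:preedap {CONJ,ADJ}; 8:por {DET,CONJ}.
At position 5, choosing ADJ makes rule 2 impossible to satisfy; hence DET.
At position 7, choosing ADJ makes rule 2 impossible to satisfy; hence CONJ.
At position 8, choosing CONJ makes rule 3 impossible to satisfy; hence DET.
At position 2, choosing DET makes rule 1 impossible to satisfy; hence CONJ.
At position 1, choosing DET makes rule 4 impossible to satisfy; hence ADJ.
At position 3, choosing ADJ makes rule 5 impossible to satisfy; hence DET.
At position 4, choosing ADJ makes rule 5 impossible to satisfy; hence DET.
So the tagging must be: ADJ CONJ DET DET DET ADJ CONJ DET.
Rule-by-rule: rule 1 ok; rule 2 ok; rule 3 ok; rule 4 ok; rule 5 ok.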